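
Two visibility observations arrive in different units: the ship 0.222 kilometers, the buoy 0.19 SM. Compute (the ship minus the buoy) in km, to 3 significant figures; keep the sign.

the buoy: 0.19 SM = 0.305775 km.
Difference: 0.222000 − 0.305775 = -0.0838 km.

-0.0838 km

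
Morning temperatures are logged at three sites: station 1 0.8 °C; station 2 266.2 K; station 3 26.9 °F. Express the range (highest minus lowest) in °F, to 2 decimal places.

station 2: 266.2 K = -6.950 °C.
station 3: 26.9 °F = -2.833 °C.
Spread: 0.800 − (-6.950) = 7.750 °C = 13.95 °F.

13.95 °F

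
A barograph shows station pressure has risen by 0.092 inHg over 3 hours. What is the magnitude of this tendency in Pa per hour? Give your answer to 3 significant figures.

0.092 inHg / 3 h × 3386.39 Pa/inHg = 104 Pa/h.

104 Pa per hour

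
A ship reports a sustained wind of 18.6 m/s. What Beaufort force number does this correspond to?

18.6 m/s lies in the Beaufort 8 band (gale, 17.2–20.7 m/s).

Beaufort force 8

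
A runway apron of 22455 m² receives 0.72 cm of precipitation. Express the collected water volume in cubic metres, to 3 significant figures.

Depth: 0.72 cm × 10 = 7.2 mm.
1 mm over 1 m² is 1 L, so volume = 7.2 × 22455 = 161676 L = 162 m³.

162 cubic metres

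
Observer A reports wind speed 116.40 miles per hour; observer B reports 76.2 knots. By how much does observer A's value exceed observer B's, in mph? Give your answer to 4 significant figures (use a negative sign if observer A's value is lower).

observer B: 76.2 kt = 87.6894 mph.
Difference: 116.4000 − 87.6894 = 28.71 mph.

28.71 mph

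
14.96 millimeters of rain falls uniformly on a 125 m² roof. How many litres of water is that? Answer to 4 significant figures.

1870 litres

1 mm over 1 m² is 1 L, so volume = 14.96 × 125 = 1870 L.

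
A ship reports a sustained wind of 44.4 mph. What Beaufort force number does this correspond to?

Beaufort force 8

44.4 mph = 19.8 m/s, which is Beaufort 8 (gale, 17.2–20.7 m/s).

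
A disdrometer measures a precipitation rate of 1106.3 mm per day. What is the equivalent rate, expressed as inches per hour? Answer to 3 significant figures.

1.81 in/hour

1106.3 mm/day × 0.0393701 in/mm × 0.0416667 day/hour = 1.81 in/hour.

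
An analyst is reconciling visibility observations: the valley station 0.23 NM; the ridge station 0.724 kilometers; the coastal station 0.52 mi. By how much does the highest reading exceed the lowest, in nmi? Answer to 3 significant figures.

0.222 nmi

the ridge station: 0.724 km = 0.39093 nmi.
the coastal station: 0.52 SM = 0.45187 nmi.
Spread: 0.45187 − 0.23000 = 0.222 nmi.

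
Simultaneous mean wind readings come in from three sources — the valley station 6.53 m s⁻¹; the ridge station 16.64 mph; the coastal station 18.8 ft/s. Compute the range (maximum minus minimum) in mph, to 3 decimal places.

the valley station: 6.53 m/s = 14.60719 mph.
the coastal station: 18.8 ft/s = 12.81818 mph.
Spread: 16.64000 − 12.81818 = 3.822 mph.

3.822 mph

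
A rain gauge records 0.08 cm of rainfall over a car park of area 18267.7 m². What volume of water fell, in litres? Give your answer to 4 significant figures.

Depth: 0.08 cm × 10 = 0.8 mm.
1 mm over 1 m² is 1 L, so volume = 0.8 × 18267.7 = 14614.16 L ≈ 14610 L.

14610 litres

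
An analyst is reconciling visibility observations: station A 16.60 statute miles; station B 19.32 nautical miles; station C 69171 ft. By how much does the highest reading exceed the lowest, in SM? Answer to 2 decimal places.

9.13 SM

station B: 19.32 nmi = 22.2331 SM.
station C: 69171 ft = 13.1006 SM.
Spread: 22.2331 − 13.1006 = 9.13 SM.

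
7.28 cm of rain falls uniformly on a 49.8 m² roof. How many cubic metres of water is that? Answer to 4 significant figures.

3.625 cubic metres

Depth: 7.28 cm × 10 = 72.8 mm.
1 mm over 1 m² is 1 L, so volume = 72.8 × 49.8 = 3625.44 L = 3.625 m³.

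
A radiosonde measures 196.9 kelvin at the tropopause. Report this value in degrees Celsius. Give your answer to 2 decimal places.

°C = 196.9 − 273.15 = -76.25 °C.

-76.25 °C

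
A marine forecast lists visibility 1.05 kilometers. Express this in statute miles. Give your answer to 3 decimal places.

1 km = 0.621371 SM, so 1.05 × 0.621371 = 0.652 SM.

0.652 SM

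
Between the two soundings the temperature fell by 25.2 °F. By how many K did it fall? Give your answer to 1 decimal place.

Converting a difference, only the 9/5 scale factor applies: ΔK = 25.2 × 0.5556 = 14.0 K.

14.0 K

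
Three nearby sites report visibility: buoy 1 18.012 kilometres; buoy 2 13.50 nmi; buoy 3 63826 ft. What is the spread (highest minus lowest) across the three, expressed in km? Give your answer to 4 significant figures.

buoy 2: 13.50 nmi = 25.00200 km.
buoy 3: 63826 ft = 19.45416 km.
Spread: 25.00200 − 18.01200 = 6.990 km.

6.990 km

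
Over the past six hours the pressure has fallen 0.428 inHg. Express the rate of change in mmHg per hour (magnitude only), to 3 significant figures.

0.428 inHg / 6 h × 25.4 mmHg/inHg = 1.81 mmHg/h.

1.81 mmHg per hour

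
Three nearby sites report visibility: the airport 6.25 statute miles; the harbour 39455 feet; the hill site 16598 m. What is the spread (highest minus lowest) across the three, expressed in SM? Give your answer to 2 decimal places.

the harbour: 39455 ft = 7.4725 SM.
the hill site: 16598 m = 10.3135 SM.
Spread: 10.3135 − 6.2500 = 4.06 SM.

4.06 SM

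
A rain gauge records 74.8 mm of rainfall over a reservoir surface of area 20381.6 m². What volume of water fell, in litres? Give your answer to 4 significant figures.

1 mm over 1 m² is 1 L, so volume = 74.8 × 20381.6 = 1524543.7 L ≈ 1525000 L.

1525000 litres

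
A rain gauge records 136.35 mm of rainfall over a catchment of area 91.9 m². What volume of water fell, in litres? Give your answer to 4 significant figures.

1 mm over 1 m² is 1 L, so volume = 136.35 × 91.9 = 12530.565 L ≈ 12530 L.

12530 litres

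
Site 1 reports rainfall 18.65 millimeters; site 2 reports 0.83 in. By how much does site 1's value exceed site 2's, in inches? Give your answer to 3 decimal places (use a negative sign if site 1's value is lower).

site 1: 18.65 mm = 0.73425 in.
Difference: 0.73425 − 0.83000 = -0.096 in.

-0.096 in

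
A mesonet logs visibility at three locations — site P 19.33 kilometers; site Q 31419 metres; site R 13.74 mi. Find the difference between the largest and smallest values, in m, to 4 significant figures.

site P: 19.33 km = 19330.00 m.
site R: 13.74 SM = 22112.39 m.
Spread: 31419.00 − 19330.00 = 12090 m.

12090 m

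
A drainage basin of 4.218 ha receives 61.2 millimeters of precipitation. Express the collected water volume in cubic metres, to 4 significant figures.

Area: 4.218 ha = 42180 m².
1 mm over 1 m² is 1 L, so volume = 61.2 × 42180 = 2581416 L = 2581 m³.

2581 cubic metres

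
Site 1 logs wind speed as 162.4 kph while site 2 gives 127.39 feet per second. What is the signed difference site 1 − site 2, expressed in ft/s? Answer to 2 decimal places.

site 1: 162.4 km/h = 148.0023 ft/s.
Difference: 148.0023 − 127.3900 = 20.61 ft/s.

20.61 ft/s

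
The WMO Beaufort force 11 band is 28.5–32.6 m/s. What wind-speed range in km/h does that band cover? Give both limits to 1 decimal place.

102.6 to 117.4 km/h

28.5–32.6 m/s × 3.6 = 102.6–117.4 km/h.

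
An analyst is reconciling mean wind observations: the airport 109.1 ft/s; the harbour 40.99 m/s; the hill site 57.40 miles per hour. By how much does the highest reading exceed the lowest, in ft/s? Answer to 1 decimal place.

50.3 ft/s

the harbour: 40.99 m/s = 134.482 ft/s.
the hill site: 57.40 mph = 84.187 ft/s.
Spread: 134.482 − 84.187 = 50.3 ft/s.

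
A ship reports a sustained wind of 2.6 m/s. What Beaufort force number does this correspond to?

2.6 m/s lies in the Beaufort 2 band (light breeze, 1.6–3.3 m/s).

Beaufort force 2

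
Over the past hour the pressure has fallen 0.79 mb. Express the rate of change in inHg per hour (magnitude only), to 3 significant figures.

0.0233 inHg per hour

0.79 mb / 1 h × 0.02953 inHg/mb = 0.0233 inHg/h.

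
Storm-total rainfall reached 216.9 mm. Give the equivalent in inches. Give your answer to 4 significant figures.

8.539 in

1 mm = 0.0393701 in, so 216.9 × 0.0393701 = 8.539 in.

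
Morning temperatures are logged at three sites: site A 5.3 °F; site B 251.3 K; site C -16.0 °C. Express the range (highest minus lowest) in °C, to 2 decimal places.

site A: 5.3 °F = -14.833 °C.
site B: 251.3 K = -21.850 °C.
Spread: (-14.833) − (-21.850) = 7.017 °C.

7.02 °C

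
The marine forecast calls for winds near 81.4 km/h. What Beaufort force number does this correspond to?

81.4 km/h = 22.6 m/s, which is Beaufort 9 (strong gale, 20.8–24.4 m/s).

Beaufort force 9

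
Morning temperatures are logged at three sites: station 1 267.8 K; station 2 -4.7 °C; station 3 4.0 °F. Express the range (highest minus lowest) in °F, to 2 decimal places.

station 1: 267.8 K = -5.350 °C.
station 3: 4.0 °F = -15.556 °C.
Spread: (-4.700) − (-15.556) = 10.856 °C = 19.54 °F.

19.54 °F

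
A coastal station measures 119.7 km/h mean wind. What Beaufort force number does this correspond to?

119.7 km/h = 33.2 m/s, which is Beaufort 12 (hurricane force, ≥32.7 m/s).

Beaufort force 12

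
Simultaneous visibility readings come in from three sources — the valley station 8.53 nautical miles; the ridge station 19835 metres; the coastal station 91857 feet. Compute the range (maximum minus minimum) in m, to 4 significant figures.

the valley station: 8.53 nmi = 15797.56 m.
the coastal station: 91857 ft = 27998.01 m.
Spread: 27998.01 − 15797.56 = 12200 m.

12200 m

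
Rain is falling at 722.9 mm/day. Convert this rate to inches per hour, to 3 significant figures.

1.19 in/hour

722.9 mm/day × 0.0393701 in/mm × 0.0416667 day/hour = 1.19 in/hour.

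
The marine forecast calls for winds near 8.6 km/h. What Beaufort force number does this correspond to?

Beaufort force 2

8.6 km/h = 2.4 m/s, which is Beaufort 2 (light breeze, 1.6–3.3 m/s).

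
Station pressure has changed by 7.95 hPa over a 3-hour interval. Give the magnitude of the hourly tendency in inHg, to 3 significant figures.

7.95 hPa / 3 h × 0.02953 inHg/hPa = 0.0783 inHg/h.

0.0783 inHg per hour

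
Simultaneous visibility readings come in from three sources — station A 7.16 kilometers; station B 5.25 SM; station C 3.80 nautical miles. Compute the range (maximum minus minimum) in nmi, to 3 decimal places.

station A: 7.16 km = 3.86609 nmi.
station B: 5.25 SM = 4.56213 nmi.
Spread: 4.56213 − 3.80000 = 0.762 nmi.

0.762 nmi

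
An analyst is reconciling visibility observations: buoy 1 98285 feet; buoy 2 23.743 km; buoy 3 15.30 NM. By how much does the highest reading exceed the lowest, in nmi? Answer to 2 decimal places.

3.36 nmi

buoy 1: 98285 ft = 16.1756 nmi.
buoy 2: 23.743 km = 12.8202 nmi.
Spread: 16.1756 − 12.8202 = 3.36 nmi.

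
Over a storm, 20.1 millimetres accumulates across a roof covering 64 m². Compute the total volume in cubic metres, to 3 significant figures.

1.29 cubic metres

1 mm over 1 m² is 1 L, so volume = 20.1 × 64 = 1286.4 L = 1.29 m³.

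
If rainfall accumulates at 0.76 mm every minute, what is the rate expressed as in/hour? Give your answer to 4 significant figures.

1.795 in/hour

0.76 mm/minute × 0.0393701 in/mm × 60 minute/hour = 1.795 in/hour.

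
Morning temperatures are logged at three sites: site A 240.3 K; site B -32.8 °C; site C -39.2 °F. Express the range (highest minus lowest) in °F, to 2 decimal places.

12.16 °F

site A: 240.3 K = -32.850 °C.
site C: -39.2 °F = -39.556 °C.
Spread: (-32.800) − (-39.556) = 6.756 °C = 12.16 °F.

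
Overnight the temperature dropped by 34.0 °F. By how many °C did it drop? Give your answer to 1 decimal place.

A change of 1 °C equals a change of 1.8 °F: Δ°C = 34.0 × 0.5556 = 18.9 °C.

18.9 °C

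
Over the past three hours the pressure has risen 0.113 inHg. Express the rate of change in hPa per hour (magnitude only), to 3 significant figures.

0.113 inHg / 3 h × 33.8639 hPa/inHg = 1.28 hPa/h.

1.28 hPa per hour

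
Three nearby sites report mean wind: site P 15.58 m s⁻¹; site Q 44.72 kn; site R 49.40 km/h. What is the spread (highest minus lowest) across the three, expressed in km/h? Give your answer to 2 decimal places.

site P: 15.58 m/s = 56.0880 km/h.
site Q: 44.72 kt = 82.8214 km/h.
Spread: 82.8214 − 49.4000 = 33.42 km/h.

33.42 km/h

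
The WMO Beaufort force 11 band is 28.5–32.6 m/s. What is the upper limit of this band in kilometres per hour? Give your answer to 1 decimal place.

117.4 km/h

28.5–32.6 m/s × 3.6 = 102.6–117.4 km/h.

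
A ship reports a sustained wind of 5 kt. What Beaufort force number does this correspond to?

5 kt lies in the Beaufort 2 band (light breeze, 4–6 kt).

Beaufort force 2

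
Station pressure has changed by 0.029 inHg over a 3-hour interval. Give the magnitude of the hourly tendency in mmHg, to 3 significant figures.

0.246 mmHg per hour

0.029 inHg / 3 h × 25.4 mmHg/inHg = 0.246 mmHg/h.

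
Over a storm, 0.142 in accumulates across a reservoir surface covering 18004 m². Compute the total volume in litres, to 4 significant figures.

Depth: 0.142 in × 25.4 = 3.6068 mm.
1 mm over 1 m² is 1 L, so volume = 3.6068 × 18004 = 64936.827 L ≈ 64940 L.

64940 litres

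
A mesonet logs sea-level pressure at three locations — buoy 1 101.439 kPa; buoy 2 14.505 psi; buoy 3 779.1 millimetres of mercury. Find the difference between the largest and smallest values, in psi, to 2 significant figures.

0.56 psi

buoy 1: 101.439 kPa = 14.7125 psi.
buoy 3: 779.1 mmHg = 15.0653 psi.
Spread: 15.0653 − 14.5050 = 0.56 psi.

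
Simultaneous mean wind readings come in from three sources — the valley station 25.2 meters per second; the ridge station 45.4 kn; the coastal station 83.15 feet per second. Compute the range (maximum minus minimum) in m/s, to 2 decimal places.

1.99 m/s

the ridge station: 45.4 kt = 23.3558 m/s.
the coastal station: 83.15 ft/s = 25.3441 m/s.
Spread: 25.3441 − 23.3558 = 1.99 m/s.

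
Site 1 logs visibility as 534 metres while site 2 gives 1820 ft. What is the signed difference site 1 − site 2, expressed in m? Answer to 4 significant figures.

-20.74 m

site 2: 1820 ft = 554.7360 m.
Difference: 534.0000 − 554.7360 = -20.74 m.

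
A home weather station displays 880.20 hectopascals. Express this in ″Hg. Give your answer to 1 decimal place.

1 hPa = 0.02953 inHg, so 880.20 × 0.02953 = 26.0 inHg.

26.0 inHg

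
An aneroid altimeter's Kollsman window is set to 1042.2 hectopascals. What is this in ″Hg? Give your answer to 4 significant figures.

1 hPa = 0.02953 inHg, so 1042.2 × 0.02953 = 30.78 inHg.

30.78 inHg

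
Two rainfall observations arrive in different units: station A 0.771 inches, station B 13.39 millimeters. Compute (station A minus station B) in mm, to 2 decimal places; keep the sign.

station A: 0.771 in = 19.5834 mm.
Difference: 19.5834 − 13.3900 = 6.19 mm.

6.19 mm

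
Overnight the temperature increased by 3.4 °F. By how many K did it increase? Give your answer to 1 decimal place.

A change of 1 °C equals a change of 1.8 °F: ΔK = 3.4 × 0.5556 = 1.9 K.

1.9 K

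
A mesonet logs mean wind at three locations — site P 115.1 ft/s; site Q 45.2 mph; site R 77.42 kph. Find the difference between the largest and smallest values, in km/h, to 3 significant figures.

site P: 115.1 ft/s = 126.297 km/h.
site Q: 45.2 mph = 72.742 km/h.
Spread: 126.297 − 72.742 = 53.6 km/h.

53.6 km/h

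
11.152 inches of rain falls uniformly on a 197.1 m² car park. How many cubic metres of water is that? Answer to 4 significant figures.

55.83 cubic metres

Depth: 11.152 in × 25.4 = 283.2608 mm.
1 mm over 1 m² is 1 L, so volume = 283.2608 × 197.1 = 55830.704 L = 55.83 m³.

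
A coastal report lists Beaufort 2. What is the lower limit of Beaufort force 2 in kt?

Beaufort 2 (light breeze) spans 4–6 knots.

4 kt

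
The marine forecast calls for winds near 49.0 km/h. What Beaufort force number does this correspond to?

Beaufort force 6

49.0 km/h = 13.6 m/s, which is Beaufort 6 (strong breeze, 10.8–13.8 m/s).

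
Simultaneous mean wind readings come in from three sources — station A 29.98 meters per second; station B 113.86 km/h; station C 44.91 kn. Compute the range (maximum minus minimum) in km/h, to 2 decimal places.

30.69 km/h

station A: 29.98 m/s = 107.9280 km/h.
station C: 44.91 kt = 83.1733 km/h.
Spread: 113.8600 − 83.1733 = 30.69 km/h.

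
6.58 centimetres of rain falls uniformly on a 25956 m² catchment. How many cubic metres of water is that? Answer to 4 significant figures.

1708 cubic metres

Depth: 6.58 cm × 10 = 65.8 mm.
1 mm over 1 m² is 1 L, so volume = 65.8 × 25956 = 1707904.8 L = 1708 m³.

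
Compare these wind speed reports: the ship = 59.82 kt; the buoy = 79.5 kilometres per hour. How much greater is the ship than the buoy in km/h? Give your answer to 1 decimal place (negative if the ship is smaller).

the ship: 59.82 kt = 110.787 km/h.
Difference: 110.787 − 79.500 = 31.3 km/h.

31.3 km/h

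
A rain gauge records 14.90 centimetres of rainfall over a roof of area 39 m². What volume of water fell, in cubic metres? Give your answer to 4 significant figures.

5.811 cubic metres

Depth: 14.90 cm × 10 = 149 mm.
1 mm over 1 m² is 1 L, so volume = 149 × 39 = 5811 L = 5.811 m³.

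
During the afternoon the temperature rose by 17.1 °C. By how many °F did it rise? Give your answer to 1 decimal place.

30.8 °F

A change of 1 °C equals a change of 1.8 °F: Δ°F = 17.1 × 1.8 = 30.8 °F.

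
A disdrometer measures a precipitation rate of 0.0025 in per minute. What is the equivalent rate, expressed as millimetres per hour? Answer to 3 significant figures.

0.0025 in/minute × 25.4 mm/in × 60 minute/hour = 3.81 mm/hour.

3.81 mm/hour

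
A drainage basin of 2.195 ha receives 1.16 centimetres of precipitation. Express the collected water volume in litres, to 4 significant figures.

254600 litres

Depth: 1.16 cm × 10 = 11.6 mm.
Area: 2.195 ha = 21950 m².
1 mm over 1 m² is 1 L, so volume = 11.6 × 21950 = 254620 L ≈ 254600 L.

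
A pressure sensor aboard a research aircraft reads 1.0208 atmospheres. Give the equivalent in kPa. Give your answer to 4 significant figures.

103.4 kPa

1 atm = 101.325 kPa, so 1.0208 × 101.325 = 103.4 kPa.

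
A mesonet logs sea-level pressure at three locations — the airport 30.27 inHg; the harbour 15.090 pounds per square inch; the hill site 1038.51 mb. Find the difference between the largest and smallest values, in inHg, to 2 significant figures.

0.45 inHg

the harbour: 15.090 psi = 30.7235 inHg.
the hill site: 1038.51 mb = 30.6672 inHg.
Spread: 30.7235 − 30.2700 = 0.45 inHg.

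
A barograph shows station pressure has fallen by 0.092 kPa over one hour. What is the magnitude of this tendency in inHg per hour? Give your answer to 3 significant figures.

0.0272 inHg per hour

0.092 kPa / 1 h × 0.2953 inHg/kPa = 0.0272 inHg/h.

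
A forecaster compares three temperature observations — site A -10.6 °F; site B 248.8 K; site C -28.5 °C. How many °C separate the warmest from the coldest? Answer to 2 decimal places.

site A: -10.6 °F = -23.667 °C.
site B: 248.8 K = -24.350 °C.
Spread: (-23.667) − (-28.500) = 4.833 °C.

4.83 °C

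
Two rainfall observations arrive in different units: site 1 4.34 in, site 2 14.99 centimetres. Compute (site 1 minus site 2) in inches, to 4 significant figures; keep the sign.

-1.562 in

site 2: 14.99 cm = 5.90157 in.
Difference: 4.34000 − 5.90157 = -1.562 in.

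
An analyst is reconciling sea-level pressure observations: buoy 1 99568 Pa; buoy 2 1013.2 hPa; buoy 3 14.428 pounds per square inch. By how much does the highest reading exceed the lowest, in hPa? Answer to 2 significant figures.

18 hPa

buoy 1: 99568 Pa = 995.68 hPa.
buoy 3: 14.428 psi = 994.78 hPa.
Spread: 1013.20 − 994.78 = 18 hPa.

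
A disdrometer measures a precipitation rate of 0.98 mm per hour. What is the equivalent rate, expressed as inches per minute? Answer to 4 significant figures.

0.98 mm/hour × 0.0393701 in/mm × 0.0166667 hour/minute = 0.0006430 in/minute.

0.0006430 in/minute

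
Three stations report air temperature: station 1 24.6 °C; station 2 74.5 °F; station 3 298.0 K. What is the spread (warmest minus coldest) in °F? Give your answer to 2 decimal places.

station 2: 74.5 °F = 23.611 °C.
station 3: 298.0 K = 24.850 °C.
Spread: 24.850 − 23.611 = 1.239 °C = 2.23 °F.

2.23 °F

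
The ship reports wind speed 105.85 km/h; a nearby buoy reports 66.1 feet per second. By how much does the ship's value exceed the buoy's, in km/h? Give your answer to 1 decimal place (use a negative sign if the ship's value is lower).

the buoy: 66.1 ft/s = 72.530 km/h.
Difference: 105.850 − 72.530 = 33.3 km/h.

33.3 km/h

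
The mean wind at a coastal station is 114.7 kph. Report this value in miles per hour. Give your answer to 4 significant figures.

1 km/h = 0.621371 mph, so 114.7 × 0.621371 = 71.27 mph.

71.27 mph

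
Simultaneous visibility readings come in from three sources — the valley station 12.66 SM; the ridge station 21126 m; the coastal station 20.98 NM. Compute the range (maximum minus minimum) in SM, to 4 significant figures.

the ridge station: 21126 m = 13.1271 SM.
the coastal station: 20.98 nmi = 24.1434 SM.
Spread: 24.1434 − 12.6600 = 11.48 SM.

11.48 SM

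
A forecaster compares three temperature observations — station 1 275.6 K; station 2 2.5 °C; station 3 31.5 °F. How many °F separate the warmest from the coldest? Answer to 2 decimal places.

5.00 °F

station 1: 275.6 K = 2.450 °C.
station 3: 31.5 °F = -0.278 °C.
Spread: 2.500 − (-0.278) = 2.778 °C = 5.00 °F.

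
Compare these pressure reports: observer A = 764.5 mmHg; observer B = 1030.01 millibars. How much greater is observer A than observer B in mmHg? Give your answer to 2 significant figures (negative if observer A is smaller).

-8.1 mmHg

observer B: 1030.01 mb = 772.571 mmHg.
Difference: 764.500 − 772.571 = -8.1 mmHg.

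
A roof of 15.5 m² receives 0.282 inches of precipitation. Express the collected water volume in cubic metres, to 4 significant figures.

Depth: 0.282 in × 25.4 = 7.1628 mm.
1 mm over 1 m² is 1 L, so volume = 7.1628 × 15.5 = 111.0234 L = 0.1110 m³.

0.1110 cubic metres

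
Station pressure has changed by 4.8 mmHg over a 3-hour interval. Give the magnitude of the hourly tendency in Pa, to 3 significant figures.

4.8 mmHg / 3 h × 133.322 Pa/mmHg = 213 Pa/h.

213 Pa per hour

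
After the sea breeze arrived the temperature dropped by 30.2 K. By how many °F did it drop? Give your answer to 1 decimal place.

54.4 °F

For a temperature change the 32° offset cancels: Δ°F = 30.2 × 1.8 = 54.4 °F.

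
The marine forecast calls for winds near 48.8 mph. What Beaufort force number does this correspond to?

48.8 mph = 21.8 m/s, which is Beaufort 9 (strong gale, 20.8–24.4 m/s).

Beaufort force 9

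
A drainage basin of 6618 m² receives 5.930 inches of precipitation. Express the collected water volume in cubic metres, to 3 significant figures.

Depth: 5.930 in × 25.4 = 150.622 mm.
1 mm over 1 m² is 1 L, so volume = 150.622 × 6618 = 996816.4 L = 997 m³.

997 cubic metres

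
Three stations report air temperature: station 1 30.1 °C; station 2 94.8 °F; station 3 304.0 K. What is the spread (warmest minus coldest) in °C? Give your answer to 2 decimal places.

4.79 °C

station 2: 94.8 °F = 34.889 °C.
station 3: 304.0 K = 30.850 °C.
Spread: 34.889 − 30.100 = 4.789 °C.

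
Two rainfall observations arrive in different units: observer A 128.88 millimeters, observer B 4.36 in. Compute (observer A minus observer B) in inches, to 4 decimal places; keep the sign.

observer A: 128.88 mm = 5.074016 in.
Difference: 5.074016 − 4.360000 = 0.7140 in.

0.7140 in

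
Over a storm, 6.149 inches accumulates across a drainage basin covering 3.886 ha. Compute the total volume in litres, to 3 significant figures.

Depth: 6.149 in × 25.4 = 156.1846 mm.
Area: 3.886 ha = 38860 m².
1 mm over 1 m² is 1 L, so volume = 156.1846 × 38860 = 6069333.6 L ≈ 6070000 L.

6070000 litres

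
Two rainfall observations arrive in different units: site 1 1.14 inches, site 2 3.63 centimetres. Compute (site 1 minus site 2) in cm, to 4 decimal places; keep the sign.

-0.7344 cm

site 1: 1.14 in = 2.895600 cm.
Difference: 2.895600 − 3.630000 = -0.7344 cm.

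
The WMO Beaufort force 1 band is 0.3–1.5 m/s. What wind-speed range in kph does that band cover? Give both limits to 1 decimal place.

1.1 to 5.4 km/h

0.3–1.5 m/s × 3.6 = 1.1–5.4 km/h.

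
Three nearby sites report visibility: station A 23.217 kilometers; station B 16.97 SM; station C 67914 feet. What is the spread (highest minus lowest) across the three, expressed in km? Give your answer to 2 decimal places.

station B: 16.97 SM = 27.3106 km.
station C: 67914 ft = 20.7002 km.
Spread: 27.3106 − 20.7002 = 6.61 km.

6.61 km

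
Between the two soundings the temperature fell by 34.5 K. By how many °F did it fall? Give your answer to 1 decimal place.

62.1 °F

A change of 1 °C equals a change of 1.8 °F: Δ°F = 34.5 × 1.8 = 62.1 °F.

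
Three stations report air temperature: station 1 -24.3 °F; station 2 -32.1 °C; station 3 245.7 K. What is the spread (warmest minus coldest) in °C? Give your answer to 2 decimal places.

station 1: -24.3 °F = -31.278 °C.
station 3: 245.7 K = -27.450 °C.
Spread: (-27.450) − (-32.100) = 4.650 °C.

4.65 °C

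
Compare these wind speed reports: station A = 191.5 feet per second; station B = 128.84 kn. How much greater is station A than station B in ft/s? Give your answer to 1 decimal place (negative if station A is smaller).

-26.0 ft/s

station B: 128.84 kt = 217.457 ft/s.
Difference: 191.500 − 217.457 = -26.0 ft/s.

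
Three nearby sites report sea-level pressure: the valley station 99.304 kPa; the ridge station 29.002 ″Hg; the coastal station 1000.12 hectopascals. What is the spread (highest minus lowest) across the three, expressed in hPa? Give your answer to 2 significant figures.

the valley station: 99.304 kPa = 993.04 hPa.
the ridge station: 29.002 inHg = 982.12 hPa.
Spread: 1000.12 − 982.12 = 18 hPa.

18 hPa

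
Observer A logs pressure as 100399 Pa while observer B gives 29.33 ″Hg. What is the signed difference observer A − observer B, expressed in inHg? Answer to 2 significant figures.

0.32 inHg

observer A: 100399 Pa = 29.6478 inHg.
Difference: 29.6478 − 29.3300 = 0.32 inHg.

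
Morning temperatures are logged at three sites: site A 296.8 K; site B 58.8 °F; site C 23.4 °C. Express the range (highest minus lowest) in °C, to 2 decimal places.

site A: 296.8 K = 23.650 °C.
site B: 58.8 °F = 14.889 °C.
Spread: 23.650 − 14.889 = 8.761 °C.

8.76 °C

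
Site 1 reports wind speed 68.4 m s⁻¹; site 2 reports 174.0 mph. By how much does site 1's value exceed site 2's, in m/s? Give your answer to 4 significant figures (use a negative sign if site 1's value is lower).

-9.385 m/s

site 2: 174.0 mph = 77.78496 m/s.
Difference: 68.40000 − 77.78496 = -9.385 m/s.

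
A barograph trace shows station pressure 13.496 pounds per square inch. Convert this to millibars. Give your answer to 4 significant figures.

1 psi = 68.9476 mb, so 13.496 × 68.9476 = 930.5 mb.

930.5 mb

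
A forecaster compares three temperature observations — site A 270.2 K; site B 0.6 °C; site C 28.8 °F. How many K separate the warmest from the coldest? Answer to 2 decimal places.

site A: 270.2 K = -2.950 °C.
site C: 28.8 °F = -1.778 °C.
Spread: 0.600 − (-2.950) = 3.550 °C.

3.55 K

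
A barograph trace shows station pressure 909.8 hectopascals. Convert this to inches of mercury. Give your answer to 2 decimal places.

26.87 inHg

1 hPa = 0.02953 inHg, so 909.8 × 0.02953 = 26.87 inHg.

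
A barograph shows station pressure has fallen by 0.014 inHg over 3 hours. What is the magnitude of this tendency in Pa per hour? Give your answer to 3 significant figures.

0.014 inHg / 3 h × 3386.39 Pa/inHg = 15.8 Pa/h.

15.8 Pa per hour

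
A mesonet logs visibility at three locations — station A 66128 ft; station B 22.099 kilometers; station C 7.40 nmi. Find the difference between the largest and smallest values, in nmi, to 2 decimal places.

4.53 nmi

station A: 66128 ft = 10.8833 nmi.
station B: 22.099 km = 11.9325 nmi.
Spread: 11.9325 − 7.4000 = 4.53 nmi.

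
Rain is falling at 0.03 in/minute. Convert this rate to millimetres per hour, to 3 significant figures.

45.7 mm/hour

0.03 in/minute × 25.4 mm/in × 60 minute/hour = 45.7 mm/hour.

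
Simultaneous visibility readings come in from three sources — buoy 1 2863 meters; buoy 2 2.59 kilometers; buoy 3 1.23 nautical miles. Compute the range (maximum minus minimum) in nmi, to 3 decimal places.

0.316 nmi

buoy 1: 2863 m = 1.54590 nmi.
buoy 2: 2.59 km = 1.39849 nmi.
Spread: 1.54590 − 1.23000 = 0.316 nmi.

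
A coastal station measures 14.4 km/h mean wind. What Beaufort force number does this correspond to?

14.4 km/h = 4.0 m/s, which is Beaufort 3 (gentle breeze, 3.4–5.4 m/s).

Beaufort force 3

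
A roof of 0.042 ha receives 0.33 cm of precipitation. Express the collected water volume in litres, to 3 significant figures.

1390 litres

Depth: 0.33 cm × 10 = 3.3 mm.
Area: 0.042 ha = 420 m².
1 mm over 1 m² is 1 L, so volume = 3.3 × 420 = 1386 L ≈ 1390 L.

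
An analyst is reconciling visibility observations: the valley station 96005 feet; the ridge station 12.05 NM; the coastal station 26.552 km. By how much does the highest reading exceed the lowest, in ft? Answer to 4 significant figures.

22790 ft

the ridge station: 12.05 nmi = 73217.19 ft.
the coastal station: 26.552 km = 87112.86 ft.
Spread: 96005.00 − 73217.19 = 22790 ft.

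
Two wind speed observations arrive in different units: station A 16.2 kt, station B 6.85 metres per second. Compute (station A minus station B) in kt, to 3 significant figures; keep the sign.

2.88 kt

station B: 6.85 m/s = 13.3153 kt.
Difference: 16.2000 − 13.3153 = 2.88 kt.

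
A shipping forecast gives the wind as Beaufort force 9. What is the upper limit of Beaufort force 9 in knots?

Beaufort 9 (strong gale) spans 41–47 knots.

47 kt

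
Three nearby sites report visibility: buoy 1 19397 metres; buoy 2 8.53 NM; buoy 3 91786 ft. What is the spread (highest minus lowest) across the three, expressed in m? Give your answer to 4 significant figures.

buoy 2: 8.53 nmi = 15797.56 m.
buoy 3: 91786 ft = 27976.37 m.
Spread: 27976.37 − 15797.56 = 12180 m.

12180 m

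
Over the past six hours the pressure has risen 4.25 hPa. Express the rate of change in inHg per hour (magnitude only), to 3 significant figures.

0.0209 inHg per hour

4.25 hPa / 6 h × 0.02953 inHg/hPa = 0.0209 inHg/h.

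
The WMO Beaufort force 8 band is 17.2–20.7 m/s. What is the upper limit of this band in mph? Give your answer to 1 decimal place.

46.3 mph

17.2–20.7 m/s × 2.237 = 38.5–46.3 mph.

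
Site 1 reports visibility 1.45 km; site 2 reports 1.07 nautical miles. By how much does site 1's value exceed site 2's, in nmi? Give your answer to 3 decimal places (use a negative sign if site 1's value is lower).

-0.287 nmi

site 1: 1.45 km = 0.78294 nmi.
Difference: 0.78294 − 1.07000 = -0.287 nmi.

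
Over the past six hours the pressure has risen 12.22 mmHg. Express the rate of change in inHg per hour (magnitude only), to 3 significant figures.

12.22 mmHg / 6 h × 0.0393701 inHg/mmHg = 0.0802 inHg/h.

0.0802 inHg per hour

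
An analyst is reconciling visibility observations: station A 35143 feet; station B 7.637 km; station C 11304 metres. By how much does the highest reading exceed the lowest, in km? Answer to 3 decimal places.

3.667 km

station A: 35143 ft = 10.71159 km.
station C: 11304 m = 11.30400 km.
Spread: 11.30400 − 7.63700 = 3.667 km.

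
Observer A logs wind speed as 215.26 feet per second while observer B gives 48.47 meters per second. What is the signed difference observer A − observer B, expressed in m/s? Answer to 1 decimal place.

observer A: 215.26 ft/s = 65.611 m/s.
Difference: 65.611 − 48.470 = 17.1 m/s.

17.1 m/s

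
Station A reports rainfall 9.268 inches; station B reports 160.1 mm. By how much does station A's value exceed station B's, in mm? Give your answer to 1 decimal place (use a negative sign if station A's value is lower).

75.3 mm

station A: 9.268 in = 235.407 mm.
Difference: 235.407 − 160.100 = 75.3 mm.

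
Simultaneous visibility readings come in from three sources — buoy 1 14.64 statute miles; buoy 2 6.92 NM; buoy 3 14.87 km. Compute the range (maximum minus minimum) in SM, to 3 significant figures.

buoy 2: 6.92 nmi = 7.9634 SM.
buoy 3: 14.87 km = 9.2398 SM.
Spread: 14.6400 − 7.9634 = 6.68 SM.

6.68 SM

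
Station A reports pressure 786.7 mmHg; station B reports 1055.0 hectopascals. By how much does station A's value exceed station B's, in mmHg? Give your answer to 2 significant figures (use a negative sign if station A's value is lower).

-4.6 mmHg

station B: 1055.0 hPa = 791.315 mmHg.
Difference: 786.700 − 791.315 = -4.6 mmHg.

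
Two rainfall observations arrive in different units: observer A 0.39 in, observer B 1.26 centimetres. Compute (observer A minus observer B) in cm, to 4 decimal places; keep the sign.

-0.2694 cm

observer A: 0.39 in = 0.990600 cm.
Difference: 0.990600 − 1.260000 = -0.2694 cm.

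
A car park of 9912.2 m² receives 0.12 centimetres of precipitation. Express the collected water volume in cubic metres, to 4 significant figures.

Depth: 0.12 cm × 10 = 1.2 mm.
1 mm over 1 m² is 1 L, so volume = 1.2 × 9912.2 = 11894.64 L = 11.89 m³.

11.89 cubic metres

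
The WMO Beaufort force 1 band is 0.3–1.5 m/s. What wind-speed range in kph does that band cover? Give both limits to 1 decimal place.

1.1 to 5.4 km/h

0.3–1.5 m/s × 3.6 = 1.1–5.4 km/h.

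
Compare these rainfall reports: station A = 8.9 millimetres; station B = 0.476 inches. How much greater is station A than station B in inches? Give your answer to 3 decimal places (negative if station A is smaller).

-0.126 in

station A: 8.9 mm = 0.35039 in.
Difference: 0.35039 − 0.47600 = -0.126 in.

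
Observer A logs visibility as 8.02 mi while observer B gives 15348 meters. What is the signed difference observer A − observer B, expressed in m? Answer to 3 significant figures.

-2440 m

observer A: 8.02 SM = 12906.94 m.
Difference: 12906.94 − 15348.00 = -2440 m.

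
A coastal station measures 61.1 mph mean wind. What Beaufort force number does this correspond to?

61.1 mph = 27.3 m/s, which is Beaufort 10 (storm, 24.5–28.4 m/s).

Beaufort force 10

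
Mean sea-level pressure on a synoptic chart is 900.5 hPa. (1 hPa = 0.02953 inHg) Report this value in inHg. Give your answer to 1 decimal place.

1 hPa = 0.02953 inHg, so 900.5 × 0.02953 = 26.6 inHg.

26.6 inHg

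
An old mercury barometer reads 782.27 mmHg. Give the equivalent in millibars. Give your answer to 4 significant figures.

1043 mb

1 mmHg = 1.33322 mb, so 782.27 × 1.33322 = 1043 mb.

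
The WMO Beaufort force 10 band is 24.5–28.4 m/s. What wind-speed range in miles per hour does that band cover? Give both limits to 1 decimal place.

54.8 to 63.5 mph

24.5–28.4 m/s × 2.237 = 54.8–63.5 mph.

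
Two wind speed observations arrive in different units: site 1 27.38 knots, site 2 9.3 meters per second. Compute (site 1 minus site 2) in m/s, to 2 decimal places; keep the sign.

4.79 m/s

site 1: 27.38 kt = 14.0855 m/s.
Difference: 14.0855 − 9.3000 = 4.79 m/s.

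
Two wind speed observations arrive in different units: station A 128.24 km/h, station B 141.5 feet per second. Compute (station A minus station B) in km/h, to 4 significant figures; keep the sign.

-27.03 km/h

station B: 141.5 ft/s = 155.2651 km/h.
Difference: 128.2400 − 155.2651 = -27.03 km/h.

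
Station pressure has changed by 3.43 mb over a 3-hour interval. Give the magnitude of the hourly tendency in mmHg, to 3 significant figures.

0.858 mmHg per hour

3.43 mb / 3 h × 0.750062 mmHg/mb = 0.858 mmHg/h.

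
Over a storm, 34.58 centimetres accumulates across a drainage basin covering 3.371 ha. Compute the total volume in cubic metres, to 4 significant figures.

11660 cubic metres

Depth: 34.58 cm × 10 = 345.8 mm.
Area: 3.371 ha = 33710 m².
1 mm over 1 m² is 1 L, so volume = 345.8 × 33710 = 11656918 L = 11660 m³.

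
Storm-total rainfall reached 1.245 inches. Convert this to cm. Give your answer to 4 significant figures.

1 in = 2.54 cm, so 1.245 × 2.54 = 3.162 cm.

3.162 cm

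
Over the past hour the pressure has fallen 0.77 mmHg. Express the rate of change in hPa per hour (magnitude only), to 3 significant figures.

1.03 hPa per hour

0.77 mmHg / 1 h × 1.33322 hPa/mmHg = 1.03 hPa/h.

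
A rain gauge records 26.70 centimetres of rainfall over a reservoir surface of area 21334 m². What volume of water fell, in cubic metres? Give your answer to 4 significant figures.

Depth: 26.70 cm × 10 = 267 mm.
1 mm over 1 m² is 1 L, so volume = 267 × 21334 = 5696178 L = 5696 m³.

5696 cubic metres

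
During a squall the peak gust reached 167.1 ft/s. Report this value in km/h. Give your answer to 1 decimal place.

1 ft/s = 1.09728 km/h, so 167.1 × 1.09728 = 183.4 km/h.

183.4 km/h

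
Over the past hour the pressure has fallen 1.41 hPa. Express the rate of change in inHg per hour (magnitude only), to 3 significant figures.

0.0416 inHg per hour

1.41 hPa / 1 h × 0.02953 inHg/hPa = 0.0416 inHg/h.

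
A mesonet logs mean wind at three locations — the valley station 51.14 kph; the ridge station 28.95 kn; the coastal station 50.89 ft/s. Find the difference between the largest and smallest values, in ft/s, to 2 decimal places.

the valley station: 51.14 km/h = 46.6062 ft/s.
the ridge station: 28.95 kt = 48.8621 ft/s.
Spread: 50.8900 − 46.6062 = 4.28 ft/s.

4.28 ft/s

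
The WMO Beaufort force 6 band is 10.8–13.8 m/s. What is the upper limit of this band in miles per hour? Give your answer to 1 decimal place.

30.9 mph

10.8–13.8 m/s × 2.237 = 24.2–30.9 mph.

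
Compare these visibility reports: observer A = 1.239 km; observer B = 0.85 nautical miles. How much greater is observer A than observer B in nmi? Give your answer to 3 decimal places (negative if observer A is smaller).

observer A: 1.239 km = 0.66901 nmi.
Difference: 0.66901 − 0.85000 = -0.181 nmi.

-0.181 nmi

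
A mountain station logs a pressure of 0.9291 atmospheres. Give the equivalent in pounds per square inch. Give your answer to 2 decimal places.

1 atm = 14.6959 psi, so 0.9291 × 14.6959 = 13.65 psi.

13.65 psi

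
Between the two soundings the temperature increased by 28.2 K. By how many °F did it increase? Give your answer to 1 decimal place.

Converting a difference, only the 9/5 scale factor applies: Δ°F = 28.2 × 1.8 = 50.8 °F.

50.8 °F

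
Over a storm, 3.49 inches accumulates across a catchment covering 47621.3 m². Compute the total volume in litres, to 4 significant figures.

Depth: 3.49 in × 25.4 = 88.646 mm.
1 mm over 1 m² is 1 L, so volume = 88.646 × 47621.3 = 4221437.8 L ≈ 4221000 L.

4221000 litres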